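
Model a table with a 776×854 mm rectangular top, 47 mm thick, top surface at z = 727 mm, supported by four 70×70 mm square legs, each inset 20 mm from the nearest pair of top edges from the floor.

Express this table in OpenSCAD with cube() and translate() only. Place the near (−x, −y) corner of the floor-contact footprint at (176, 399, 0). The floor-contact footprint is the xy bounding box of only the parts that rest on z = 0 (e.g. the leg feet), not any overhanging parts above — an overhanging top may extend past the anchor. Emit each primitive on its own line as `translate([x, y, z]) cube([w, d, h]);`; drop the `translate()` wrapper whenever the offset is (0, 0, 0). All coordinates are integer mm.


translate([156, 379, 680]) cube([776, 854, 47]);
translate([176, 399, 0]) cube([70, 70, 680]);
translate([842, 399, 0]) cube([70, 70, 680]);
translate([176, 1143, 0]) cube([70, 70, 680]);
translate([842, 1143, 0]) cube([70, 70, 680]);


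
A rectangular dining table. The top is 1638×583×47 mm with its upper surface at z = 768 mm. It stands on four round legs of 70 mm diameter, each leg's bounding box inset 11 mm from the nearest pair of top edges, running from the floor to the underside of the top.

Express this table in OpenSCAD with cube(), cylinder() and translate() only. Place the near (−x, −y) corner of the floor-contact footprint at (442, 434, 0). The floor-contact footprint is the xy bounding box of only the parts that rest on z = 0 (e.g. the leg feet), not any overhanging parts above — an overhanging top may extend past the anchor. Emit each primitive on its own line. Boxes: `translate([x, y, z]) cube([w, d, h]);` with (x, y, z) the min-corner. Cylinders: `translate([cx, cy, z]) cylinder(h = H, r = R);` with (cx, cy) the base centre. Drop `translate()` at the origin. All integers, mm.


translate([431, 423, 721]) cube([1638, 583, 47]);
translate([477, 469, 0]) cylinder(h = 721, r = 35);
translate([2023, 469, 0]) cylinder(h = 721, r = 35);
translate([477, 960, 0]) cylinder(h = 721, r = 35);
translate([2023, 960, 0]) cylinder(h = 721, r = 35);


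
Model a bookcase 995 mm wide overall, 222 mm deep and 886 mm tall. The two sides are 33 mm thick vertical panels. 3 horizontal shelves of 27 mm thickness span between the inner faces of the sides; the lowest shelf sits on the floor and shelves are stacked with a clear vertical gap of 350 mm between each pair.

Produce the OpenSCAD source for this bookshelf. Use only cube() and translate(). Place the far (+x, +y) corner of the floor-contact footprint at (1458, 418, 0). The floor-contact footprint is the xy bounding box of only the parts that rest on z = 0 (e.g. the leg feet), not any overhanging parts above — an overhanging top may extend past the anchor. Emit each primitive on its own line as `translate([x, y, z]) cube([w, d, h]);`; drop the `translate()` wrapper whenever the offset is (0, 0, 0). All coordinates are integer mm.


translate([463, 196, 0]) cube([33, 222, 886]);
translate([1425, 196, 0]) cube([33, 222, 886]);
translate([496, 196, 0]) cube([929, 222, 27]);
translate([496, 196, 377]) cube([929, 222, 27]);
translate([496, 196, 754]) cube([929, 222, 27]);


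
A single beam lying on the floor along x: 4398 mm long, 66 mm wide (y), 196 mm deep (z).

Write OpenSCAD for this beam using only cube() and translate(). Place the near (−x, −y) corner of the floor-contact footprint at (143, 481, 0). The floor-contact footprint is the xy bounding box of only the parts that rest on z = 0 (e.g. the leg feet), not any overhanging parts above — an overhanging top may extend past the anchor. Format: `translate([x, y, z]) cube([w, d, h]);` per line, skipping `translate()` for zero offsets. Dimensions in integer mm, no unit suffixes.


translate([143, 481, 0]) cube([4398, 66, 196]);


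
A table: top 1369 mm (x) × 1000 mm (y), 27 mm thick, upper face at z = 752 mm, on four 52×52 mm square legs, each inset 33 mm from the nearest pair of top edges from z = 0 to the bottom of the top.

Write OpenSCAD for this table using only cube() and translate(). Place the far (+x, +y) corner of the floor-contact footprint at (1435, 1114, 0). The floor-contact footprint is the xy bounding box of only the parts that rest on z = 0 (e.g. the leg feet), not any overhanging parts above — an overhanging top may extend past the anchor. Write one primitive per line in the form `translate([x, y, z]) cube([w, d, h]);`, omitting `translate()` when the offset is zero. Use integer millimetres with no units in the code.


// leg_h = 752 - 27 = 725
translate([99, 147, 725]) cube([1369, 1000, 27]);
translate([132, 180, 0]) cube([52, 52, 725]);
translate([1383, 180, 0]) cube([52, 52, 725]);
translate([132, 1062, 0]) cube([52, 52, 725]);
translate([1383, 1062, 0]) cube([52, 52, 725]);


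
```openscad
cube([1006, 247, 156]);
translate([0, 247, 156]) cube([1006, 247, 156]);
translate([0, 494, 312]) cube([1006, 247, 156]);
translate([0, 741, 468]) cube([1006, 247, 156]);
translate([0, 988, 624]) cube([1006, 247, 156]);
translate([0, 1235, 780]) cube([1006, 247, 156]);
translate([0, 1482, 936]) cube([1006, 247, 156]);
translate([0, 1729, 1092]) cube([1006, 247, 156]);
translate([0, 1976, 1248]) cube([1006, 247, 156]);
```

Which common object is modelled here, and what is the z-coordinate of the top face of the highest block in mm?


A staircase. The total rise is 1404 mm.

9 identical blocks, each offset up and back from the previous — a staircase. Each step is 156 mm tall and there are 9 of them, so the total rise is 9 × 156 = 1404 mm.


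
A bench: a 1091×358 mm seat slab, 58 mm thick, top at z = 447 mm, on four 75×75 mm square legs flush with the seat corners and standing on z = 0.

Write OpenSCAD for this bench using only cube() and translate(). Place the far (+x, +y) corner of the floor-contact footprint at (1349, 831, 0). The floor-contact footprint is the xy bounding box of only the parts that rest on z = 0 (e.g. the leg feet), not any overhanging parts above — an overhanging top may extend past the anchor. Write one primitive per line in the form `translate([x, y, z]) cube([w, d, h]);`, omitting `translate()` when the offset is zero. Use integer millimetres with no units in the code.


translate([258, 473, 389]) cube([1091, 358, 58]);
translate([258, 473, 0]) cube([75, 75, 389]);
translate([258, 756, 0]) cube([75, 75, 389]);
translate([1274, 473, 0]) cube([75, 75, 389]);
translate([1274, 756, 0]) cube([75, 75, 389]);


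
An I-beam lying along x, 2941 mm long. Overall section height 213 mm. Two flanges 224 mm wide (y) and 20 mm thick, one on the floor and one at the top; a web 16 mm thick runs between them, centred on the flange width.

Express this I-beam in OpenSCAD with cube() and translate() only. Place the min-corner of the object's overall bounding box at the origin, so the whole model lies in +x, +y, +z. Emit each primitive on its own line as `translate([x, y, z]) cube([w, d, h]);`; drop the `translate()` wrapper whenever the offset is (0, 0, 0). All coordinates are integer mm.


cube([2941, 224, 20]);
translate([0, 104, 20]) cube([2941, 16, 173]);
translate([0, 0, 193]) cube([2941, 224, 20]);


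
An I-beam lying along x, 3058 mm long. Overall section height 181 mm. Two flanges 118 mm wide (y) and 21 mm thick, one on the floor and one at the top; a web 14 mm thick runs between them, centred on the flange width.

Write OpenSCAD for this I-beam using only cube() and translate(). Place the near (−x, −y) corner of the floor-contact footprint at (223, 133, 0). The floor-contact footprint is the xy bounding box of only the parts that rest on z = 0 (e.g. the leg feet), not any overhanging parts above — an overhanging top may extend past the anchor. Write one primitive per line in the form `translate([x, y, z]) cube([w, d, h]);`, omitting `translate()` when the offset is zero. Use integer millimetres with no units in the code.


translate([223, 133, 0]) cube([3058, 118, 21]);
translate([223, 185, 21]) cube([3058, 14, 139]);
translate([223, 133, 160]) cube([3058, 118, 21]);


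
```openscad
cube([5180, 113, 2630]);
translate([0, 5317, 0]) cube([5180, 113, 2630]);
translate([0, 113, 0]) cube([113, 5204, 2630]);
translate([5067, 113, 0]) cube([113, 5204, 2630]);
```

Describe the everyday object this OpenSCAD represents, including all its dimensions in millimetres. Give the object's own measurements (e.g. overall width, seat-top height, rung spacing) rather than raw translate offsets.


The wall frame of a small rectangular building: four walls, each 2630 mm tall and 113 mm thick, enclosing a footprint 5180 mm (x) by 5430 mm (y) outside-to-outside, with no floor or roof. The front and back walls (the −y and +y sides) span the full width; the two side walls fit between them.


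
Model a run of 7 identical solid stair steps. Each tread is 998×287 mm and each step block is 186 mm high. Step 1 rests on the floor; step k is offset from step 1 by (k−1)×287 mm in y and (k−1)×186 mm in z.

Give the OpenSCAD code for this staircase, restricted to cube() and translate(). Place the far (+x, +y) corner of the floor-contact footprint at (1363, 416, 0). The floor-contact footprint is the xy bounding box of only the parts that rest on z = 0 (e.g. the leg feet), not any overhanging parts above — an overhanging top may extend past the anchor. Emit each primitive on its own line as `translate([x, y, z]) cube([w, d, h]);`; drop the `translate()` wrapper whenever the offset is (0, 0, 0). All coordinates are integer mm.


translate([365, 129, 0]) cube([998, 287, 186]);
translate([365, 416, 186]) cube([998, 287, 186]);
translate([365, 703, 372]) cube([998, 287, 186]);
translate([365, 990, 558]) cube([998, 287, 186]);
translate([365, 1277, 744]) cube([998, 287, 186]);
translate([365, 1564, 930]) cube([998, 287, 186]);
translate([365, 1851, 1116]) cube([998, 287, 186]);


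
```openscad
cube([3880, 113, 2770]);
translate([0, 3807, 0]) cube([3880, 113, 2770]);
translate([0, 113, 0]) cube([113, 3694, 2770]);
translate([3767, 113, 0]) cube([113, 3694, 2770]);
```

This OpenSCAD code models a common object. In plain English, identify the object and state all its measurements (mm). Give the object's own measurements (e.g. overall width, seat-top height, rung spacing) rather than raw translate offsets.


The wall frame of a small rectangular building: four walls, each 2770 mm tall and 113 mm thick, enclosing a footprint 3880 mm (x) by 3920 mm (y) outside-to-outside, with no floor or roof. The front and back walls (the −y and +y sides) span the full width; the two side walls fit between them.


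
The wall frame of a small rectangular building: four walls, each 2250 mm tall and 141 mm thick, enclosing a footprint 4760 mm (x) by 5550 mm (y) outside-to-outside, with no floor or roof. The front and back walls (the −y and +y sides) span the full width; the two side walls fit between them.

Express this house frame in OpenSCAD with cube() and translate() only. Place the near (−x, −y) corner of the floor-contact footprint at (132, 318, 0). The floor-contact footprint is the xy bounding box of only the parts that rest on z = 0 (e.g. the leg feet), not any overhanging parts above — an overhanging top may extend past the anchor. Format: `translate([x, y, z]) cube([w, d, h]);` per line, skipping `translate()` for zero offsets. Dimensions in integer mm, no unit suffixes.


translate([132, 318, 0]) cube([4760, 141, 2250]);
translate([132, 5727, 0]) cube([4760, 141, 2250]);
translate([132, 459, 0]) cube([141, 5268, 2250]);
translate([4751, 459, 0]) cube([141, 5268, 2250]);


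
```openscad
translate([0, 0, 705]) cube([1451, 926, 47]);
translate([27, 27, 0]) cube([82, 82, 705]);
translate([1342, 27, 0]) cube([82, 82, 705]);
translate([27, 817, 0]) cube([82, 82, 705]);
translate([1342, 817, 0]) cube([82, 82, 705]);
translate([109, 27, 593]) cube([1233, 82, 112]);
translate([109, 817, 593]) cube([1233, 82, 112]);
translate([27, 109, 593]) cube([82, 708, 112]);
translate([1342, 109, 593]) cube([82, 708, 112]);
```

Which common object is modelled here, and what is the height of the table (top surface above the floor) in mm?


A table. The table height is 752 mm.

A 1451×926×47 slab sits at z = 705 on four 82 mm square posts — a table. The top surface is at 705 + 47 = 752 mm.


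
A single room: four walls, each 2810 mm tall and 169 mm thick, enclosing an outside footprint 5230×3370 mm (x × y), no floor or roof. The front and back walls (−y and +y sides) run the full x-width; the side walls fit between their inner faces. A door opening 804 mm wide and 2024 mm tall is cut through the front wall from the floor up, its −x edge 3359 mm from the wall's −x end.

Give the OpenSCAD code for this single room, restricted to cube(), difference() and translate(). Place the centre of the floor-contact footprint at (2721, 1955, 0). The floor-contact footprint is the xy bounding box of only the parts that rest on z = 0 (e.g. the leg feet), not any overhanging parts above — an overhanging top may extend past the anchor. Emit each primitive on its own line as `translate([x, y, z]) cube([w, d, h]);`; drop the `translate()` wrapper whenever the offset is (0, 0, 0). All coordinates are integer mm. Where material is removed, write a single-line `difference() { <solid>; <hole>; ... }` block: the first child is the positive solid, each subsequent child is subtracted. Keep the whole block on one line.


difference() { translate([106, 270, 0]) cube([5230, 169, 2810]); translate([3465, 270, 0]) cube([804, 169, 2024]); }
translate([106, 3471, 0]) cube([5230, 169, 2810]);
translate([106, 439, 0]) cube([169, 3032, 2810]);
translate([5167, 439, 0]) cube([169, 3032, 2810]);


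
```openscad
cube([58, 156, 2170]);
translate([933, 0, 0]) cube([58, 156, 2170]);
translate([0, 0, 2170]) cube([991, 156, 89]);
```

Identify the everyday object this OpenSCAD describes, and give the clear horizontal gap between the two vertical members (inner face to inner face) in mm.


A door frame. The clear opening width is 875 mm.

Two 2170 mm tall posts with a header on top — a door frame. The left jamb is 58 mm wide at x = 0; the right jamb starts at x = 933. The clear opening is 933 − 58 = 875 mm.


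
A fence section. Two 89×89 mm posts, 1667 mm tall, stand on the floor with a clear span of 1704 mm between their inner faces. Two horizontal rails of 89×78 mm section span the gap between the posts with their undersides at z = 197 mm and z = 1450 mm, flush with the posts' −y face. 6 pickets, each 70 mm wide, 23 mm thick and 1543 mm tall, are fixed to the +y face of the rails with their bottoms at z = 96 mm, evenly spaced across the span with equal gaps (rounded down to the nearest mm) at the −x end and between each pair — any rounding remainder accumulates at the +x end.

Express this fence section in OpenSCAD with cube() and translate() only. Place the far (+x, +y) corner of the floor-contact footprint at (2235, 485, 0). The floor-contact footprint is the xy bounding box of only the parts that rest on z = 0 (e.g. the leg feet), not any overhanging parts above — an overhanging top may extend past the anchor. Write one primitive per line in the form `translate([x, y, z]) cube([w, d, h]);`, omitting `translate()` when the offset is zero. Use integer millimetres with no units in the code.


translate([353, 396, 0]) cube([89, 89, 1667]);
translate([2146, 396, 0]) cube([89, 89, 1667]);
translate([442, 396, 197]) cube([1704, 89, 78]);
translate([442, 396, 1450]) cube([1704, 89, 78]);
translate([625, 485, 96]) cube([70, 23, 1543]);
translate([878, 485, 96]) cube([70, 23, 1543]);
translate([1131, 485, 96]) cube([70, 23, 1543]);
translate([1384, 485, 96]) cube([70, 23, 1543]);
translate([1637, 485, 96]) cube([70, 23, 1543]);
translate([1890, 485, 96]) cube([70, 23, 1543]);


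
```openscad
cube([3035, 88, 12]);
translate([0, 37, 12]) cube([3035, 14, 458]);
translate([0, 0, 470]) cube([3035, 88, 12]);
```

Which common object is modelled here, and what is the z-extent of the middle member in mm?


An I-beam. The web height is 458 mm.

Two wide flanges with a thin centred web — an I-beam. Overall 482 mm minus two 12 mm flanges gives a web of 482 − 2·12 = 458 mm.


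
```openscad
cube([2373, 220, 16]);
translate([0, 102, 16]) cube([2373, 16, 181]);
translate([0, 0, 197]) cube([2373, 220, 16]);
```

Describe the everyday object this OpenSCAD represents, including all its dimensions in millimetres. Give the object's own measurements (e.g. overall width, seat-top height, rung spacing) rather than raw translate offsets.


An I-beam lying along x, 2373 mm long. Overall section height 213 mm. Two flanges 220 mm wide (y) and 16 mm thick, one on the floor and one at the top; a web 16 mm thick runs between them, centred on the flange width.


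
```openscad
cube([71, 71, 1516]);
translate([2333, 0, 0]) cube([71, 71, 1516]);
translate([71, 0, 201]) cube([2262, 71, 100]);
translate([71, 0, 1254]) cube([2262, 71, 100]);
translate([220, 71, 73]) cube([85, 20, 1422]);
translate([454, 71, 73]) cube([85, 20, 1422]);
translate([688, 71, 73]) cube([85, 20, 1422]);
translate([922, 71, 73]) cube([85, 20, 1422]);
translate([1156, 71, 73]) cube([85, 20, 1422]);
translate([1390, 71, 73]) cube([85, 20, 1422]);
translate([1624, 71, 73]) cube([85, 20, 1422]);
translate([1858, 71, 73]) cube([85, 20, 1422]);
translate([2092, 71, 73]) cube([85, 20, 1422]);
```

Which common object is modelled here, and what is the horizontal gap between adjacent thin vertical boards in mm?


A fence section. The picket gap is 149 mm.

Two posts, two rails, 9 pickets — a fence section. Span 2262 mm holds 9 pickets of 85 mm with 10 equal gaps: ⌊(2262 − 9·85) / 10⌋ = 149 mm.


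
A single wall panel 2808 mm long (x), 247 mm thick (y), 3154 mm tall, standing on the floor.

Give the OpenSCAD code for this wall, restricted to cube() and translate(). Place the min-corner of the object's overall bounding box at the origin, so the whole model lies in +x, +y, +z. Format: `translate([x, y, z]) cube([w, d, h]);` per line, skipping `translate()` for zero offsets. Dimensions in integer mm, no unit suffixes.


cube([2808, 247, 3154]);


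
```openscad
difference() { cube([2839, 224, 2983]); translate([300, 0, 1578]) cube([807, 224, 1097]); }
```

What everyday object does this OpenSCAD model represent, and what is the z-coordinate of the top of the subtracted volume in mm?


A wall with a window opening. The window head height is 2675 mm.

A wall with a rectangular opening subtracted — a window. Sill at z = 1578, opening 1097 mm tall, so the head is at 1578 + 1097 = 2675 mm.


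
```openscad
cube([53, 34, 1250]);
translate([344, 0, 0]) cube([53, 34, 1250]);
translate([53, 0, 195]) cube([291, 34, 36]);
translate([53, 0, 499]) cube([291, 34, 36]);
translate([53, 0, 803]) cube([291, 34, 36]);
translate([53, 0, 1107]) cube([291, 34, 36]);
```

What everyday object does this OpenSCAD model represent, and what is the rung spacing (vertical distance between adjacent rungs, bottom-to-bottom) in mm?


A ladder. The rung spacing is 304 mm.

Two tall 53×34 posts with 4 short bars between them — a ladder. Adjacent rungs sit at z = 195 and z = 499, so the spacing is 499 − 195 = 304 mm.


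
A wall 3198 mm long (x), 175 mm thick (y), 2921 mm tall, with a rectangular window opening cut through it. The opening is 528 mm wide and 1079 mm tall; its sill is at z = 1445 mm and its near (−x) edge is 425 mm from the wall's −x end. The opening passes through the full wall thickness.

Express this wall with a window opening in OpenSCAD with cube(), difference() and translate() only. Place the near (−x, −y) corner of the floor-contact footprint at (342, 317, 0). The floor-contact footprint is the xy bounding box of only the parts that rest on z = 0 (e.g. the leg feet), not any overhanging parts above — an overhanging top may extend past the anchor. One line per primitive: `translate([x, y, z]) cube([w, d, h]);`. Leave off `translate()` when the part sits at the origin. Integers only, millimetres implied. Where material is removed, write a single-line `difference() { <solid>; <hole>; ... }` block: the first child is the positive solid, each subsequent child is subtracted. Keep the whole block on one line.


difference() { translate([342, 317, 0]) cube([3198, 175, 2921]); translate([767, 317, 1445]) cube([528, 175, 1079]); }


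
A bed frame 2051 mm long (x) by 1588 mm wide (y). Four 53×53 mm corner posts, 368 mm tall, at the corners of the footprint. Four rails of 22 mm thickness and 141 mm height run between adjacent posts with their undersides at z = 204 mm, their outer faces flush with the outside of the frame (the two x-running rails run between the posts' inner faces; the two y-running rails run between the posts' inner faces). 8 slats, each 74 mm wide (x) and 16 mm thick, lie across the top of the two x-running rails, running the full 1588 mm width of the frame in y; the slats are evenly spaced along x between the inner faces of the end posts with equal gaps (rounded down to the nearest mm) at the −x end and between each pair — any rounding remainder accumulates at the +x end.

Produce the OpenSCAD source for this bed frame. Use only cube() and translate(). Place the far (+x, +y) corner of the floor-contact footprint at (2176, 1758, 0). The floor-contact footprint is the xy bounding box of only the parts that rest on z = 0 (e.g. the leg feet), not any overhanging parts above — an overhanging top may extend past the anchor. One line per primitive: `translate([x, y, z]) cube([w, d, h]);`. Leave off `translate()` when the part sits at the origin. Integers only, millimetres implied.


translate([125, 170, 0]) cube([53, 53, 368]);
translate([125, 1705, 0]) cube([53, 53, 368]);
translate([2123, 170, 0]) cube([53, 53, 368]);
translate([2123, 1705, 0]) cube([53, 53, 368]);
translate([178, 170, 204]) cube([1945, 22, 141]);
translate([178, 1736, 204]) cube([1945, 22, 141]);
translate([125, 223, 204]) cube([22, 1482, 141]);
translate([2154, 223, 204]) cube([22, 1482, 141]);
translate([328, 170, 345]) cube([74, 1588, 16]);
translate([552, 170, 345]) cube([74, 1588, 16]);
translate([776, 170, 345]) cube([74, 1588, 16]);
translate([1000, 170, 345]) cube([74, 1588, 16]);
translate([1224, 170, 345]) cube([74, 1588, 16]);
translate([1448, 170, 345]) cube([74, 1588, 16]);
translate([1672, 170, 345]) cube([74, 1588, 16]);
translate([1896, 170, 345]) cube([74, 1588, 16]);


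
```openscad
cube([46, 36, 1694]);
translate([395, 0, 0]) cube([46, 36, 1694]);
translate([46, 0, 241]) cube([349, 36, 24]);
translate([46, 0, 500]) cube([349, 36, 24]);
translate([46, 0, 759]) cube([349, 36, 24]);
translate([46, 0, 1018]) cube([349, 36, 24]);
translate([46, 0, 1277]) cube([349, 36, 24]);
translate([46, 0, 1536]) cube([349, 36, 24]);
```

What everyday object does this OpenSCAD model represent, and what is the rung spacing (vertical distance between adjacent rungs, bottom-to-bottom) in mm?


A ladder. The rung spacing is 259 mm.

Two tall 46×36 posts with 6 short bars between them — a ladder. Adjacent rungs sit at z = 241 and z = 500, so the spacing is 500 − 241 = 259 mm.


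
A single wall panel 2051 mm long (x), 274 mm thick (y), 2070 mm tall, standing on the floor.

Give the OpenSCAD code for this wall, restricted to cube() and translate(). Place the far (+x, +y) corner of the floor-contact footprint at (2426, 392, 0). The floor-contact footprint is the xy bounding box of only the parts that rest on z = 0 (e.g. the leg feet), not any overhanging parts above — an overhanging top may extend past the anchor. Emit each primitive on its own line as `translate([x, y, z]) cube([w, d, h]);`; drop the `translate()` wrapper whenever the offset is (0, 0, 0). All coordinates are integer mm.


translate([375, 118, 0]) cube([2051, 274, 2070]);


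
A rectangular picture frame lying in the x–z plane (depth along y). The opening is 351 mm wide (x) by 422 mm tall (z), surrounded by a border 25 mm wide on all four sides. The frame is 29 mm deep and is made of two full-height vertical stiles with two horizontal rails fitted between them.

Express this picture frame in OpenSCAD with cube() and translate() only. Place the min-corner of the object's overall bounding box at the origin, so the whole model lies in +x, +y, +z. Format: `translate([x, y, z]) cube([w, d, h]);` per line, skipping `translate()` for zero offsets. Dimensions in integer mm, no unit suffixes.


cube([25, 29, 472]);
translate([376, 0, 0]) cube([25, 29, 472]);
translate([25, 0, 0]) cube([351, 29, 25]);
translate([25, 0, 447]) cube([351, 29, 25]);


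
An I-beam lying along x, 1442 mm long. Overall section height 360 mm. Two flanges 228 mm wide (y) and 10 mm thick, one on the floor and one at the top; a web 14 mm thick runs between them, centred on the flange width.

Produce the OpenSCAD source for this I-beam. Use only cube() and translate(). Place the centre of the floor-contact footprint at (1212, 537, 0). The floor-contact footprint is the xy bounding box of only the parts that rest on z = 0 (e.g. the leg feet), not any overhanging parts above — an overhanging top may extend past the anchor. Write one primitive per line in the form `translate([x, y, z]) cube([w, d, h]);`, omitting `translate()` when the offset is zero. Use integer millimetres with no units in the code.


translate([491, 423, 0]) cube([1442, 228, 10]);
translate([491, 530, 10]) cube([1442, 14, 340]);
translate([491, 423, 350]) cube([1442, 228, 10]);


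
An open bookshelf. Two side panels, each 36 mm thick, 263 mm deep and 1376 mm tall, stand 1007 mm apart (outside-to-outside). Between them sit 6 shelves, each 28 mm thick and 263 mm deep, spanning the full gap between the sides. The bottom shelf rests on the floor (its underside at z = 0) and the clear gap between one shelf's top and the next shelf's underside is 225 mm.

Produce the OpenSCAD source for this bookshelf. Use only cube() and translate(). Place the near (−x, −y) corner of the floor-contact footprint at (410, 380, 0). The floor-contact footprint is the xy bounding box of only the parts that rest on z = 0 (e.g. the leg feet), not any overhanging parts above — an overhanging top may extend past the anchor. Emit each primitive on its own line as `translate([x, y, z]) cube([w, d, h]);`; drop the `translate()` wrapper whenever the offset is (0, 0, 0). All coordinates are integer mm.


translate([410, 380, 0]) cube([36, 263, 1376]);
translate([1381, 380, 0]) cube([36, 263, 1376]);
translate([446, 380, 0]) cube([935, 263, 28]);
translate([446, 380, 253]) cube([935, 263, 28]);
translate([446, 380, 506]) cube([935, 263, 28]);
translate([446, 380, 759]) cube([935, 263, 28]);
translate([446, 380, 1012]) cube([935, 263, 28]);
translate([446, 380, 1265]) cube([935, 263, 28]);


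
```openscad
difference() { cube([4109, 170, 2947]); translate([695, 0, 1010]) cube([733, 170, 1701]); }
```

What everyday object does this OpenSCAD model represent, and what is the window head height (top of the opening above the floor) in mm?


A wall with a window opening. The window head height is 2711 mm.

A wall with a rectangular opening subtracted — a window. Sill at z = 1010, opening 1701 mm tall, so the head is at 1010 + 1701 = 2711 mm.


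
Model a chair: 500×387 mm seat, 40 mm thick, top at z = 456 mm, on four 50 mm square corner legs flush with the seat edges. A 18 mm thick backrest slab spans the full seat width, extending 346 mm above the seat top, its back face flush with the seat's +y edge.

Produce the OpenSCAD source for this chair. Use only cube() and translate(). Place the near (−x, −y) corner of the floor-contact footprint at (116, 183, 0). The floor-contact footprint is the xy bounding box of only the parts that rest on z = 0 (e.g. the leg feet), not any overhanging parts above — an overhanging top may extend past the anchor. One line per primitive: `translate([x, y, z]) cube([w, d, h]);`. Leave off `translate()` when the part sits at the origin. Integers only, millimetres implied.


// leg_h = 456 - 40 = 416
translate([116, 183, 416]) cube([500, 387, 40]);
translate([116, 183, 0]) cube([50, 50, 416]);
translate([566, 183, 0]) cube([50, 50, 416]);
translate([116, 520, 0]) cube([50, 50, 416]);
translate([566, 520, 0]) cube([50, 50, 416]);
translate([116, 552, 456]) cube([500, 18, 346]);


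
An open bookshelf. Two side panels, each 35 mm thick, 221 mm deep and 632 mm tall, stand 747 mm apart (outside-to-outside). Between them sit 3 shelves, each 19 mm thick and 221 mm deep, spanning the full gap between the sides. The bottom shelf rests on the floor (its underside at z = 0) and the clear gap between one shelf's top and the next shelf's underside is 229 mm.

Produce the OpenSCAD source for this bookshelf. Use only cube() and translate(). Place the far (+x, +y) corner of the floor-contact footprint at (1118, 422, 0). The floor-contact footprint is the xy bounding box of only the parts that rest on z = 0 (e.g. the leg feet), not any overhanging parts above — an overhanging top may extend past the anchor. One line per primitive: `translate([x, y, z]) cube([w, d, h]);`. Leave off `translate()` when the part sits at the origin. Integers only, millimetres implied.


translate([371, 201, 0]) cube([35, 221, 632]);
translate([1083, 201, 0]) cube([35, 221, 632]);
translate([406, 201, 0]) cube([677, 221, 19]);
translate([406, 201, 248]) cube([677, 221, 19]);
translate([406, 201, 496]) cube([677, 221, 19]);


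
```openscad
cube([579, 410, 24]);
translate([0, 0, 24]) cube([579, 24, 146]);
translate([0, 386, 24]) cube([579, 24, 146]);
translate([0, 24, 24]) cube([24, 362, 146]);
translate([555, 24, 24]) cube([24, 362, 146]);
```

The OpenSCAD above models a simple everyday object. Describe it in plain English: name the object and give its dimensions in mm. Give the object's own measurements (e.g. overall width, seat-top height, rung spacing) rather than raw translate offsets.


An open-topped rectangular box: outside dimensions 579×410×170 mm, with a uniform wall and base thickness of 24 mm. The base is a full 579×410 slab on the floor; four walls sit on top of the base. The front and back walls (the −y and +y sides) span the full width; the two side walls fit between them.


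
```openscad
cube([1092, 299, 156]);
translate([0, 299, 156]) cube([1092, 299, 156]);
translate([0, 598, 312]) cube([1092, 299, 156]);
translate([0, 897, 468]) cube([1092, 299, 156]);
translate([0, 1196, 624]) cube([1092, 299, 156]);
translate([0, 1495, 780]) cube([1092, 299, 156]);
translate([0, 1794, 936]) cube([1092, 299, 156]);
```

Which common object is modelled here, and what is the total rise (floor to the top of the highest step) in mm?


A staircase. The total rise is 1092 mm.

7 identical blocks, each offset up and back from the previous — a staircase. Each step is 156 mm tall and there are 7 of them, so the total rise is 7 × 156 = 1092 mm.


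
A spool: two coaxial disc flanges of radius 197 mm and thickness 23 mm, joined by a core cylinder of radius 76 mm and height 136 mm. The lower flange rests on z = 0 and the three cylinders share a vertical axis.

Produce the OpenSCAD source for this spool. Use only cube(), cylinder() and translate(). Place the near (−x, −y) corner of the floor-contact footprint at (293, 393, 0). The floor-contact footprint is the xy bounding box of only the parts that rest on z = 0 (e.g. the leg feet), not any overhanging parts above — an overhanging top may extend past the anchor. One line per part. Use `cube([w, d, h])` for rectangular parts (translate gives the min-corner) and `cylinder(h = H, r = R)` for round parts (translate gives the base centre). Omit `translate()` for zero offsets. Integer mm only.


translate([490, 590, 0]) cylinder(h = 23, r = 197);
translate([490, 590, 23]) cylinder(h = 136, r = 76);
translate([490, 590, 159]) cylinder(h = 23, r = 197);


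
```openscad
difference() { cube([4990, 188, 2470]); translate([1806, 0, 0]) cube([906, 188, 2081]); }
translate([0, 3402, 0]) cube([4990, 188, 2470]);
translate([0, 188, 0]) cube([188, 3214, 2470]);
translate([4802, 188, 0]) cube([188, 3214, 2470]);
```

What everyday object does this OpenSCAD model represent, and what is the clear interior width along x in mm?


A single room. The interior width is 4614 mm.

Four walls enclosing a rectangle with a door in the front wall — a room. Outside width 4990 minus two 188 mm walls gives 4614 mm.


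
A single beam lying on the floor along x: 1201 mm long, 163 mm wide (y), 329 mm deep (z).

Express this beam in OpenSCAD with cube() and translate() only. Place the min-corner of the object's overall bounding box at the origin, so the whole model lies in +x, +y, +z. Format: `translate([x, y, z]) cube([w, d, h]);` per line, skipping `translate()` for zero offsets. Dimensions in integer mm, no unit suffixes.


cube([1201, 163, 329]);


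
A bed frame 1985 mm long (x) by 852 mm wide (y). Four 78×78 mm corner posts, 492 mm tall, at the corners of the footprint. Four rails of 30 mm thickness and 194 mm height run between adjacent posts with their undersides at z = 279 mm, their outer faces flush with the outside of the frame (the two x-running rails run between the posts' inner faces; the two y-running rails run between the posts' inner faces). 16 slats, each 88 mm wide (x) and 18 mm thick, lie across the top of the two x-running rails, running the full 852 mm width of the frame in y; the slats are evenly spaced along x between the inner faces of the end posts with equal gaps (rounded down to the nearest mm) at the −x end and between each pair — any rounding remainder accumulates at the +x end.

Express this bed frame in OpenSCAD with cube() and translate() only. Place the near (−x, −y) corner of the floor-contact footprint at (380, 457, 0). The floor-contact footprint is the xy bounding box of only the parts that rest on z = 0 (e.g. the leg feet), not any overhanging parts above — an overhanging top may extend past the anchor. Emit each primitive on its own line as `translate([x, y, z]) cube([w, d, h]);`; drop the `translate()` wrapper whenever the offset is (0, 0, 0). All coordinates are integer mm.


// slat z = rail_z + rail_h = 279 + 194 = 473
// slat gap = ⌊(1829 − 16·88) / 17⌋ = 24
translate([380, 457, 0]) cube([78, 78, 492]);
translate([380, 1231, 0]) cube([78, 78, 492]);
translate([2287, 457, 0]) cube([78, 78, 492]);
translate([2287, 1231, 0]) cube([78, 78, 492]);
translate([458, 457, 279]) cube([1829, 30, 194]);
translate([458, 1279, 279]) cube([1829, 30, 194]);
translate([380, 535, 279]) cube([30, 696, 194]);
translate([2335, 535, 279]) cube([30, 696, 194]);
translate([482, 457, 473]) cube([88, 852, 18]);
translate([594, 457, 473]) cube([88, 852, 18]);
translate([706, 457, 473]) cube([88, 852, 18]);
translate([818, 457, 473]) cube([88, 852, 18]);
translate([930, 457, 473]) cube([88, 852, 18]);
translate([1042, 457, 473]) cube([88, 852, 18]);
translate([1154, 457, 473]) cube([88, 852, 18]);
translate([1266, 457, 473]) cube([88, 852, 18]);
translate([1378, 457, 473]) cube([88, 852, 18]);
translate([1490, 457, 473]) cube([88, 852, 18]);
translate([1602, 457, 473]) cube([88, 852, 18]);
translate([1714, 457, 473]) cube([88, 852, 18]);
translate([1826, 457, 473]) cube([88, 852, 18]);
translate([1938, 457, 473]) cube([88, 852, 18]);
translate([2050, 457, 473]) cube([88, 852, 18]);
translate([2162, 457, 473]) cube([88, 852, 18]);


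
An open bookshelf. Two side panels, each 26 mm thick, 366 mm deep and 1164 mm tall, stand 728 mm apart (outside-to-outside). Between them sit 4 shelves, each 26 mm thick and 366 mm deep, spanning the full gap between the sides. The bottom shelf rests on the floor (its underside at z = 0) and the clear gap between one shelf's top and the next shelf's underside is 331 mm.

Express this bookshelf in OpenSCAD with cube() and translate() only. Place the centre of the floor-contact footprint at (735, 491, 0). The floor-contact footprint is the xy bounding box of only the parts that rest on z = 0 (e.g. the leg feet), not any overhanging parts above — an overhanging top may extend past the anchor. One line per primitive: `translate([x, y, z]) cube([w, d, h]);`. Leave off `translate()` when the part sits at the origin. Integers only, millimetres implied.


translate([371, 308, 0]) cube([26, 366, 1164]);
translate([1073, 308, 0]) cube([26, 366, 1164]);
translate([397, 308, 0]) cube([676, 366, 26]);
translate([397, 308, 357]) cube([676, 366, 26]);
translate([397, 308, 714]) cube([676, 366, 26]);
translate([397, 308, 1071]) cube([676, 366, 26]);


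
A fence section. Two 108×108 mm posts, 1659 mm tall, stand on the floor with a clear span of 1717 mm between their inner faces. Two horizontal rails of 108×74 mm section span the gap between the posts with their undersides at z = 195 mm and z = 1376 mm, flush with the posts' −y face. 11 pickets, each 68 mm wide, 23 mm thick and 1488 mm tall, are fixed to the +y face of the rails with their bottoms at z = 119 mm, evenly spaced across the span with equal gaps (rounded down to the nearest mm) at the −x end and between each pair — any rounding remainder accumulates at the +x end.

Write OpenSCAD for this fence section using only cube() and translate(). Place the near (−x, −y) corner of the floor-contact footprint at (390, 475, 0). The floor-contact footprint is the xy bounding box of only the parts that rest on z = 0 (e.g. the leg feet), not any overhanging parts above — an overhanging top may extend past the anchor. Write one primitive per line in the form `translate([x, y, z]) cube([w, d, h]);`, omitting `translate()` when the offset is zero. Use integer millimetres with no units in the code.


translate([390, 475, 0]) cube([108, 108, 1659]);
translate([2215, 475, 0]) cube([108, 108, 1659]);
translate([498, 475, 195]) cube([1717, 108, 74]);
translate([498, 475, 1376]) cube([1717, 108, 74]);
translate([578, 583, 119]) cube([68, 23, 1488]);
translate([726, 583, 119]) cube([68, 23, 1488]);
translate([874, 583, 119]) cube([68, 23, 1488]);
translate([1022, 583, 119]) cube([68, 23, 1488]);
translate([1170, 583, 119]) cube([68, 23, 1488]);
translate([1318, 583, 119]) cube([68, 23, 1488]);
translate([1466, 583, 119]) cube([68, 23, 1488]);
translate([1614, 583, 119]) cube([68, 23, 1488]);
translate([1762, 583, 119]) cube([68, 23, 1488]);
translate([1910, 583, 119]) cube([68, 23, 1488]);
translate([2058, 583, 119]) cube([68, 23, 1488]);


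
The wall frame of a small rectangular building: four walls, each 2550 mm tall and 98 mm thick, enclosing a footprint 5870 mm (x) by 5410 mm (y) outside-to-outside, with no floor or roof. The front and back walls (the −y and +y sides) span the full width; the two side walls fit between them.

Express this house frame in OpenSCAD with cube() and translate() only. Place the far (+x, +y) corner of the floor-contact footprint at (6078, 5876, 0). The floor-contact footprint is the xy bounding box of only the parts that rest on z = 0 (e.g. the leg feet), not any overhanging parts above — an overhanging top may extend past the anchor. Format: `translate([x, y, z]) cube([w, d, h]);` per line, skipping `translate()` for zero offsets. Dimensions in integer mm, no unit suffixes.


translate([208, 466, 0]) cube([5870, 98, 2550]);
translate([208, 5778, 0]) cube([5870, 98, 2550]);
translate([208, 564, 0]) cube([98, 5214, 2550]);
translate([5980, 564, 0]) cube([98, 5214, 2550]);


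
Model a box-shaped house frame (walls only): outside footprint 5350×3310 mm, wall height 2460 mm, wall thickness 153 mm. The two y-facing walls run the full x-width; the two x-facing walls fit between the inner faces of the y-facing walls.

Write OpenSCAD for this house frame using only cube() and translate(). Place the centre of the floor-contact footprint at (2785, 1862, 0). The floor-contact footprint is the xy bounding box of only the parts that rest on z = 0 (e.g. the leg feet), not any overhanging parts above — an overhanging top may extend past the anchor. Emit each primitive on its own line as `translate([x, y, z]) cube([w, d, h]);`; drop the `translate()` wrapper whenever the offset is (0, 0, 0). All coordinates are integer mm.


translate([110, 207, 0]) cube([5350, 153, 2460]);
translate([110, 3364, 0]) cube([5350, 153, 2460]);
translate([110, 360, 0]) cube([153, 3004, 2460]);
translate([5307, 360, 0]) cube([153, 3004, 2460]);
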